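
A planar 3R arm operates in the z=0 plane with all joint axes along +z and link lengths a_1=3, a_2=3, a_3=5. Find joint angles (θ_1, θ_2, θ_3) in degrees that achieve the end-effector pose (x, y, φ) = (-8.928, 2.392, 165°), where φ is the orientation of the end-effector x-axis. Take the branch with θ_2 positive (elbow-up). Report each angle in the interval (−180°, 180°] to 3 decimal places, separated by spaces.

wrist centre = target − a_3·(cos φ, sin φ) = (-4.0984, 1.0979)
cos θ_2 = (18.0020−3²−3²)/(2·3·3) = 0.0001; θ_2 = 89.9935° (elbow-up)
β = atan2(1.0979,-4.0984) = 165.0033°; ψ = atan2(3.0000,3.0003) = 44.9968°
θ_1 = β − ψ = 120.0065°
θ_3 = φ − θ_1 − θ_2 = -45.0000° (wrapped to (-180°,180°])

120.007 89.994 -45.000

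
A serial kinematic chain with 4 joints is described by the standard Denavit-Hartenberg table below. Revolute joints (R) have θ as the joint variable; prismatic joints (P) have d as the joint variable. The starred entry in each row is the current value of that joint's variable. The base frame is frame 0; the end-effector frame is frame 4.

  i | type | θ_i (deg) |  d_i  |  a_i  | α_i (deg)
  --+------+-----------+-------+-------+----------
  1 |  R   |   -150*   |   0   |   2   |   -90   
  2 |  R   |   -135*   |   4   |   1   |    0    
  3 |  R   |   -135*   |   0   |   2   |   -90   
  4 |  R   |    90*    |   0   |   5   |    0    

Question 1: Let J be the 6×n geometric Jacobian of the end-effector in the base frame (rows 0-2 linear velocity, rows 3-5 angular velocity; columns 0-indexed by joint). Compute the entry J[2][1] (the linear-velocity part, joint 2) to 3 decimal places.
0.707

axis z_1 = (0.5000,-0.8660,0.0000); lever o_n−o_1 = (0.1124,1.2196,-1.2929)
cross product → J_v[:, 1] = (1.1197,0.6464,0.7071)
J_ω[:, 1] = z_1
entry J[2][1] = 0.7071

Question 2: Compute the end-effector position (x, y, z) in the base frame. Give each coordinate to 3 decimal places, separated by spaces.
after link 1: o_1 = (-1.7321, -1.0000, 0.0000)
after link 2: o_2 = (0.8803, -4.1105, 0.7071)
after link 3: o_3 = (0.8803, -4.1105, -1.2929)
after link 4: o_4 = (-1.6197, 0.2196, -1.2929)

-1.620 0.220 -1.293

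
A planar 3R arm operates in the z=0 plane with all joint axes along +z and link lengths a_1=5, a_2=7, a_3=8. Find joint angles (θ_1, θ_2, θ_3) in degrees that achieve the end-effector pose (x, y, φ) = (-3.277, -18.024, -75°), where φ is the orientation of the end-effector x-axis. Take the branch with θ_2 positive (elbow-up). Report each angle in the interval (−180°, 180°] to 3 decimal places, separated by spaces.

-135.008 30.009 29.998

wrist centre = target − a_3·(cos φ, sin φ) = (-5.3476, -10.2966)
cos θ_2 = (134.6162−5²−7²)/(2·5·7) = 0.8659; θ_2 = 30.0092° (elbow-up)
β = atan2(-10.2966,-5.3476) = -117.4452°; ψ = atan2(3.5010,11.0616) = 17.5625°
θ_1 = β − ψ = -135.0076°
θ_3 = φ − θ_1 − θ_2 = 29.9984° (wrapped to (-180°,180°])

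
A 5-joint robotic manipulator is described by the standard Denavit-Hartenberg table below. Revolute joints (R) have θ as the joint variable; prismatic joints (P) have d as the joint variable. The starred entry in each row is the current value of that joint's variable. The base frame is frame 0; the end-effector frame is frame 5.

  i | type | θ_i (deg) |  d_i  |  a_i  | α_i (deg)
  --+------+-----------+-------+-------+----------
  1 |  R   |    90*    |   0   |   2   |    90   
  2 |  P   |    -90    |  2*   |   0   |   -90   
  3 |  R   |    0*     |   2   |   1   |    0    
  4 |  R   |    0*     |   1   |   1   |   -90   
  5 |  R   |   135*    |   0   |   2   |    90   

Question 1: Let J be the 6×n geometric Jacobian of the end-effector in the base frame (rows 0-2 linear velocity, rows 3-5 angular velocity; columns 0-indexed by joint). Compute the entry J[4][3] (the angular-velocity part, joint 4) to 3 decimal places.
1.000

axis z_3 = (0.0000,1.0000,0.0000); lever o_n−o_3 = (-0.0000,-0.4142,0.4142)
cross product → J_v[:, 3] = (0.4142,-0.0000,0.0000)
J_ω[:, 3] = z_3
entry J[4][3] = 1.0000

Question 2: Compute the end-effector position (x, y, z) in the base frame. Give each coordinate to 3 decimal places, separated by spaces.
2.000 3.586 -0.586

after link 1: o_1 = (0.0000, 2.0000, 0.0000)
after link 2: o_2 = (2.0000, 2.0000, 0.0000)
after link 3: o_3 = (2.0000, 4.0000, -1.0000)
after link 4: o_4 = (2.0000, 5.0000, -2.0000)
after link 5: o_5 = (2.0000, 3.5858, -0.5858)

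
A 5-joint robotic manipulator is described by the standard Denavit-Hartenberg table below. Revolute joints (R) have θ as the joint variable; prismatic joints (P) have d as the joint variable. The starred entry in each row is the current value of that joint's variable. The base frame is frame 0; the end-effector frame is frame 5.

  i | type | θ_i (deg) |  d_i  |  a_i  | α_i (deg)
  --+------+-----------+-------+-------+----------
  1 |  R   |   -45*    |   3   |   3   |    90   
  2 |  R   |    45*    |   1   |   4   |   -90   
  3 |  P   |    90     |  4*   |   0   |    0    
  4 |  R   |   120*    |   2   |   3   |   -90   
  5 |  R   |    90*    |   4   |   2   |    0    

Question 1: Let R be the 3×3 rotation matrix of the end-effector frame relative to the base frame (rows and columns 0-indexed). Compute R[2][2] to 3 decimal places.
End-effector z-axis (col 2 of R) = (-0.3624,-0.8624,0.3536)
R[2][2] = 0.3536

0.354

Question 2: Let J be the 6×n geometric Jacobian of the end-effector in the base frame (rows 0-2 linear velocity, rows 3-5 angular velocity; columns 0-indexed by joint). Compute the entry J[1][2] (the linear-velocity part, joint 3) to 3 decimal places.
0.500

prismatic axis z_2 = (-0.5000,0.5000,0.7071)
J_v[:, 2] = z_2; J_ω[:, 2] = (0,0,0)
entry J[1][2] = 0.5000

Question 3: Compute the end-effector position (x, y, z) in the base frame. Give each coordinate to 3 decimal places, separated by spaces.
-2.395 -6.040 8.234

after link 1: o_1 = (2.1213, -2.1213, 3.0000)
after link 2: o_2 = (3.4142, -4.8284, 5.8284)
after link 3: o_3 = (1.4142, -2.8284, 8.6569)
after link 4: o_4 = (-1.9455, -1.5900, 8.2340)
after link 5: o_5 = (-2.3950, -6.0395, 8.2340)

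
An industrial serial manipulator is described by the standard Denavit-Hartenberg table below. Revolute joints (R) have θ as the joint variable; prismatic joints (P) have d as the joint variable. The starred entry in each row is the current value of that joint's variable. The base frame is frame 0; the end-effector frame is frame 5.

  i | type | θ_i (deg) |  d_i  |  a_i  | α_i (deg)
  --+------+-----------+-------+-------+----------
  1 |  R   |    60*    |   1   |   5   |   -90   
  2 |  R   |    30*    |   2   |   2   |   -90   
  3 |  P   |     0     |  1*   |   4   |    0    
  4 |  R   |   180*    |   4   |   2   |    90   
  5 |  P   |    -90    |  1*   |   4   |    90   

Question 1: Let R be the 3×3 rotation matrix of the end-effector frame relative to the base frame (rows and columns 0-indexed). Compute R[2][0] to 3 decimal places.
0.866

End-effector x-axis (col 0 of R) = (0.2500,0.4330,0.8660)
R[2][0] = 0.8660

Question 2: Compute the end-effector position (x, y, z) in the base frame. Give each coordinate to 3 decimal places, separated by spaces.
after link 1: o_1 = (2.5000, 4.3301, 1.0000)
after link 2: o_2 = (1.6340, 6.8301, 0.0000)
after link 3: o_3 = (3.1160, 9.3971, -2.8660)
after link 4: o_4 = (1.2500, 6.1651, -5.3301)
after link 5: o_5 = (3.1160, 7.3971, -1.8660)

3.116 7.397 -1.866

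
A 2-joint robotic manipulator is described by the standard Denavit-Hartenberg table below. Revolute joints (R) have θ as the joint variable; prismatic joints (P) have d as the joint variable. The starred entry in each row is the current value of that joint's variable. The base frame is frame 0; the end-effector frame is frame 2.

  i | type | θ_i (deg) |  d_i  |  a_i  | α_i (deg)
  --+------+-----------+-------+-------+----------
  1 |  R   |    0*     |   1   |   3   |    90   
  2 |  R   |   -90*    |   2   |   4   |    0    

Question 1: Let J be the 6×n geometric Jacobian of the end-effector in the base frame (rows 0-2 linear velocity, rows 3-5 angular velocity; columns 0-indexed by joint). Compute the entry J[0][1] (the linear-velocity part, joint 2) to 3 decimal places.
axis z_1 = (0.0000,-1.0000,0.0000); lever o_n−o_1 = (0.0000,-2.0000,-4.0000)
cross product → J_v[:, 1] = (4.0000,0.0000,0.0000)
J_ω[:, 1] = z_1
entry J[0][1] = 4.0000

4.000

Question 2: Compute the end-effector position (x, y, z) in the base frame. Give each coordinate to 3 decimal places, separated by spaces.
after link 1: o_1 = (3.0000, 0.0000, 1.0000)
after link 2: o_2 = (3.0000, -2.0000, -3.0000)

3.000 -2.000 -3.000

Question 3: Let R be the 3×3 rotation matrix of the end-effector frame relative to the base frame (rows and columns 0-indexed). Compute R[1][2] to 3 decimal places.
End-effector z-axis (col 2 of R) = (0.0000,-1.0000,0.0000)
R[1][2] = -1.0000

-1.000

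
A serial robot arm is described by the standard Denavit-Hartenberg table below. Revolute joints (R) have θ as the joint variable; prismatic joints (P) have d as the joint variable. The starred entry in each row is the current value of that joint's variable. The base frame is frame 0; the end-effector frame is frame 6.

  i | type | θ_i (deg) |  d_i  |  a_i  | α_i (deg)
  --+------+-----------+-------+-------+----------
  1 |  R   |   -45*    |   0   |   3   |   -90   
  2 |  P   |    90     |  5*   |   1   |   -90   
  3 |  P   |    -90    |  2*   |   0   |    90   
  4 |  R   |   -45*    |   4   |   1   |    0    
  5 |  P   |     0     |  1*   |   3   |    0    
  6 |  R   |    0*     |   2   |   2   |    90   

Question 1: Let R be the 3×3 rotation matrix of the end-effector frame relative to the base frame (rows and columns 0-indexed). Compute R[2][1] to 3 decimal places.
End-effector y-axis (col 1 of R) = (-0.0000,0.0000,1.0000)
R[2][1] = 1.0000

1.000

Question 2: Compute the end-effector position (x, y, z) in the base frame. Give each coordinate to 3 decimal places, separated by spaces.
after link 1: o_1 = (2.1213, -2.1213, 0.0000)
after link 2: o_2 = (5.6569, 1.4142, -1.0000)
after link 3: o_3 = (4.2426, 2.8284, -1.0000)
after link 4: o_4 = (5.2426, 2.8284, 3.0000)
after link 5: o_5 = (8.2426, 2.8284, 4.0000)
after link 6: o_6 = (10.2426, 2.8284, 6.0000)

10.243 2.828 6.000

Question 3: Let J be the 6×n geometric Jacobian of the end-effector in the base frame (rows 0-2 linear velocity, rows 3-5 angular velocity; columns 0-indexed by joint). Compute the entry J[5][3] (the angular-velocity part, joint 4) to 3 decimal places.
1.000

axis z_3 = (-0.0000,0.0000,1.0000); lever o_n−o_3 = (6.0000,0.0000,7.0000)
cross product → J_v[:, 3] = (-0.0000,6.0000,-0.0000)
J_ω[:, 3] = z_3
entry J[5][3] = 1.0000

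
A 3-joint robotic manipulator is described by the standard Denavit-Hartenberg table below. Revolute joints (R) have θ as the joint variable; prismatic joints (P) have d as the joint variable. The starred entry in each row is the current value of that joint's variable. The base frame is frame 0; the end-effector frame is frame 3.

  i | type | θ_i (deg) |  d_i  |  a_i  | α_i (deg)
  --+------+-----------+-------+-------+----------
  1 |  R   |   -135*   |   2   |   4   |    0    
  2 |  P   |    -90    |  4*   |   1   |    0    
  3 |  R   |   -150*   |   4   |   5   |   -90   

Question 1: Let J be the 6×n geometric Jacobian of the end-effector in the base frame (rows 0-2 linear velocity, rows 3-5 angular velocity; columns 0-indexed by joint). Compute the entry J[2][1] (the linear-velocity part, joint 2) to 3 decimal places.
1.000

prismatic axis z_1 = (0.0000,0.0000,1.0000)
J_v[:, 1] = z_1; J_ω[:, 1] = (0,0,0)
entry J[2][1] = 1.0000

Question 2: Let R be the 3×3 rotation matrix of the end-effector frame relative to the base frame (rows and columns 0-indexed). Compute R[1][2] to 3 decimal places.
0.966

End-effector z-axis (col 2 of R) = (0.2588,0.9659,0.0000)
R[1][2] = 0.9659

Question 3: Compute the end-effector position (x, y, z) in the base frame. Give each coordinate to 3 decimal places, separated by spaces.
after link 1: o_1 = (-2.8284, -2.8284, 2.0000)
after link 2: o_2 = (-3.5355, -2.1213, 6.0000)
after link 3: o_3 = (1.2941, -3.4154, 10.0000)

1.294 -3.415 10.000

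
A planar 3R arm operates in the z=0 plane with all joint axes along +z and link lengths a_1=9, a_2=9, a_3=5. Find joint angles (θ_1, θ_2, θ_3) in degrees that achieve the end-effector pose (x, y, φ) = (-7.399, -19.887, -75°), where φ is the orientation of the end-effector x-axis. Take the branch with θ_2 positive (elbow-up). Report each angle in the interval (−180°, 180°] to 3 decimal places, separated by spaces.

-135.000 30.001 29.999

wrist centre = target − a_3·(cos φ, sin φ) = (-8.6931, -15.0574)
cos θ_2 = (302.2943−9²−9²)/(2·9·9) = 0.8660; θ_2 = 30.0013° (elbow-up)
β = atan2(-15.0574,-8.6931) = -119.9992°; ψ = atan2(4.5002,16.7941) = 15.0006°
θ_1 = β − ψ = -134.9998°
θ_3 = φ − θ_1 − θ_2 = 29.9986° (wrapped to (-180°,180°])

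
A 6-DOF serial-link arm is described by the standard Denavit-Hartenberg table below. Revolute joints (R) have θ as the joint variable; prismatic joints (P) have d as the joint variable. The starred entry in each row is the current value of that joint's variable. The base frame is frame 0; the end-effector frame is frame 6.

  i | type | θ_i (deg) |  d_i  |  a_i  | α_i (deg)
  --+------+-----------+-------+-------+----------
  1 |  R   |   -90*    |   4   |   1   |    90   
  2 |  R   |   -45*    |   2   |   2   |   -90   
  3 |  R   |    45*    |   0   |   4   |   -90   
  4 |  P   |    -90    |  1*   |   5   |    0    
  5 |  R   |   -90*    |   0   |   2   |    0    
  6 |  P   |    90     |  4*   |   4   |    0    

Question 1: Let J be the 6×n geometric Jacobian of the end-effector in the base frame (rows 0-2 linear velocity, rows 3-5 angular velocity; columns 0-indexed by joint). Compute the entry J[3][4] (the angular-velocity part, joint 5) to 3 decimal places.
axis z_4 = (0.7071,0.5000,0.5000); lever o_n−o_4 = (1.4142,0.1716,5.8284)
cross product → J_v[:, 4] = (2.8284,-3.4142,-0.5858)
J_ω[:, 4] = z_4
entry J[3][4] = 0.7071

0.707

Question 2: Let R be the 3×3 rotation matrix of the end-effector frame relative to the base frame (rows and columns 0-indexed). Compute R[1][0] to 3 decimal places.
-0.707

End-effector x-axis (col 0 of R) = (0.0000,-0.7071,0.7071)
R[1][0] = -0.7071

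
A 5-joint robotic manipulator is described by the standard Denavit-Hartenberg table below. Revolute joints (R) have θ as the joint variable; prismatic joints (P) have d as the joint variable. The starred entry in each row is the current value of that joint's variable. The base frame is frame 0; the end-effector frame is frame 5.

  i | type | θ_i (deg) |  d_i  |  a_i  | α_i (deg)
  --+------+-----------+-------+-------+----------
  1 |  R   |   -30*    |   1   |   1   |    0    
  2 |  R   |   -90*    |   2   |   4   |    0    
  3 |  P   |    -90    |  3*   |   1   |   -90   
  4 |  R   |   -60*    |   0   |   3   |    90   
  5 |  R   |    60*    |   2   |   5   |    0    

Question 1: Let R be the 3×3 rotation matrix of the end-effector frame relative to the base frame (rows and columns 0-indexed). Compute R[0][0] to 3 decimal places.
End-effector x-axis (col 0 of R) = (-0.6495,-0.6250,0.4330)
R[0][0] = -0.6495

-0.650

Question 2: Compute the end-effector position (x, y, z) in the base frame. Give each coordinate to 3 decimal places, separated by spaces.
-5.047 -6.705 11.763

after link 1: o_1 = (0.8660, -0.5000, 1.0000)
after link 2: o_2 = (-1.1340, -3.9641, 3.0000)
after link 3: o_3 = (-2.0000, -3.4641, 6.0000)
after link 4: o_4 = (-3.2990, -2.7141, 8.5981)
after link 5: o_5 = (-5.0466, -6.7051, 11.7631)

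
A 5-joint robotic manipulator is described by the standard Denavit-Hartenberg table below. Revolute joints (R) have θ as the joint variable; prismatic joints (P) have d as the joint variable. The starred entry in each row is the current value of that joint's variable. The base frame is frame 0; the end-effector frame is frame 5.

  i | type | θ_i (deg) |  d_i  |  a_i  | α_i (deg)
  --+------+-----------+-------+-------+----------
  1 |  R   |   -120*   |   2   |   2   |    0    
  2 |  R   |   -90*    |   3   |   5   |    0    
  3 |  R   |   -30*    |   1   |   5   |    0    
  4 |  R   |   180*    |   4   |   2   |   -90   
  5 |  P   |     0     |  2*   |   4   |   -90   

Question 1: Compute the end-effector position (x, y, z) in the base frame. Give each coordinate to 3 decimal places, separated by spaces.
after link 1: o_1 = (-1.0000, -1.7321, 2.0000)
after link 2: o_2 = (-5.3301, 0.7679, 5.0000)
after link 3: o_3 = (-7.8301, 5.0981, 6.0000)
after link 4: o_4 = (-6.8301, 3.3660, 10.0000)
after link 5: o_5 = (-3.0981, 0.9019, 10.0000)

-3.098 0.902 10.000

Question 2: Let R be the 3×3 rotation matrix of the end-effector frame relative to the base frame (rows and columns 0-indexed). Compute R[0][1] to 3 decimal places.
-0.866

End-effector y-axis (col 1 of R) = (-0.8660,-0.5000,-0.0000)
R[0][1] = -0.8660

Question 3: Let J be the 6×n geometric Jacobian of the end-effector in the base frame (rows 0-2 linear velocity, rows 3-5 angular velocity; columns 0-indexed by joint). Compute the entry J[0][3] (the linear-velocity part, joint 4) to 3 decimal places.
axis z_3 = (0.0000,0.0000,1.0000); lever o_n−o_3 = (4.7321,-4.1962,4.0000)
cross product → J_v[:, 3] = (4.1962,4.7321,-0.0000)
J_ω[:, 3] = z_3
entry J[0][3] = 4.1962

4.196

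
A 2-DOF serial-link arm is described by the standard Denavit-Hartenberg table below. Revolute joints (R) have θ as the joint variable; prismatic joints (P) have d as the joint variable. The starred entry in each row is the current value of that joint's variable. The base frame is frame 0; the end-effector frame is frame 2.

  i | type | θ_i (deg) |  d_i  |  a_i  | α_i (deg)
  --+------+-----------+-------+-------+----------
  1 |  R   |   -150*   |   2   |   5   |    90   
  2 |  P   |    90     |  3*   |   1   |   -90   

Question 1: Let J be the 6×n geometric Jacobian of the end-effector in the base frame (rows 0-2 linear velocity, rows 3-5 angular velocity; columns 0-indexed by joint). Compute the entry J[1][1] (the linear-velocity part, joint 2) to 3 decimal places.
0.866

prismatic axis z_1 = (-0.5000,0.8660,0.0000)
J_v[:, 1] = z_1; J_ω[:, 1] = (0,0,0)
entry J[1][1] = 0.8660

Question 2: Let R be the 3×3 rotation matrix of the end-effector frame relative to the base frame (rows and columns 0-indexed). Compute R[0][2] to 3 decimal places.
0.866

End-effector z-axis (col 2 of R) = (0.8660,0.5000,0.0000)
R[0][2] = 0.8660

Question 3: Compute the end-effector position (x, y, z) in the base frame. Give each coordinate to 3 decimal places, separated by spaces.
-5.830 0.098 3.000

after link 1: o_1 = (-4.3301, -2.5000, 2.0000)
after link 2: o_2 = (-5.8301, 0.0981, 3.0000)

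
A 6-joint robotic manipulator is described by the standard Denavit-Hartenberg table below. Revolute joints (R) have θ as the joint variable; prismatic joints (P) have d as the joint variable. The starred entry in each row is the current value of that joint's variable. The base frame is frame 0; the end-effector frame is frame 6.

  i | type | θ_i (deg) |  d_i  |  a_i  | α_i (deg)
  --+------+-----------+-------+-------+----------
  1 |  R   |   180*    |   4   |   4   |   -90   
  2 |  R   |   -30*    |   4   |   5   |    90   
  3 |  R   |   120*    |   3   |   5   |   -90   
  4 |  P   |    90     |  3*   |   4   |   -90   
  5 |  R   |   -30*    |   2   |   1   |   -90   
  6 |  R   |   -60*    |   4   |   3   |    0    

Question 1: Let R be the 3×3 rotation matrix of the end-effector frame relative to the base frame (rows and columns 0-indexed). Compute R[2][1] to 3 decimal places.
-0.962

End-effector y-axis (col 1 of R) = (0.1663,-0.2165,-0.9620)
R[2][1] = -0.9620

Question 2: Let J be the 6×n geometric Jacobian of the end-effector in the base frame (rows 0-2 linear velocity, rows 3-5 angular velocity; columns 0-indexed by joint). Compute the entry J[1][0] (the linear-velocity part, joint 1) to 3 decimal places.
-10.149

axis z_0 = ẑ; lever o_n−o_0 = (-10.1492,-3.9551,1.5861)
cross product → J_v[:, 0] = (3.9551,-10.1492,0.0000)
J_ω[:, 0] = z_0
entry J[1][0] = -10.1492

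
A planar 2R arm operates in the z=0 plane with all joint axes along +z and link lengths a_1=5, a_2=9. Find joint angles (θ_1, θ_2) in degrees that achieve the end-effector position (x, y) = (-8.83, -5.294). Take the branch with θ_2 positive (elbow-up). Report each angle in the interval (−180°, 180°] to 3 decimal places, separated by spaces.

cos θ_2 = (105.9953−5²−9²)/(2·5·9) = -0.0001; θ_2 = 90.0030° (elbow-up)
β = atan2(-5.2940,-8.8300) = -149.0553°; ψ = atan2(9.0000,4.9995) = 60.9477°
θ_1 = β − ψ = -210.0030°

149.997 90.003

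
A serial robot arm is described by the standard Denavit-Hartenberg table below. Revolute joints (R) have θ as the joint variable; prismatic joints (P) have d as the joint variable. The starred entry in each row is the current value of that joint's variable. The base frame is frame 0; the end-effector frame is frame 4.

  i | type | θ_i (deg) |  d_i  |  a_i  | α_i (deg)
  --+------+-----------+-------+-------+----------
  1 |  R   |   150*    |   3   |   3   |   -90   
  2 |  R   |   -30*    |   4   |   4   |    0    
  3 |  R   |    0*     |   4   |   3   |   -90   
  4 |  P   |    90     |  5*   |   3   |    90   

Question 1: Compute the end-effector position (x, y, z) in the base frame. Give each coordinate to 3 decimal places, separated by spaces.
-12.513 1.451 2.170

after link 1: o_1 = (-2.5981, 1.5000, 3.0000)
after link 2: o_2 = (-7.5981, -0.2321, 5.0000)
after link 3: o_3 = (-11.8481, -2.3971, 6.5000)
after link 4: o_4 = (-12.5131, 1.4510, 2.1699)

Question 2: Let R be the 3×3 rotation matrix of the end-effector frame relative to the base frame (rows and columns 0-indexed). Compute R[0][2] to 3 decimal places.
-0.750

End-effector z-axis (col 2 of R) = (-0.7500,0.4330,0.5000)
R[0][2] = -0.7500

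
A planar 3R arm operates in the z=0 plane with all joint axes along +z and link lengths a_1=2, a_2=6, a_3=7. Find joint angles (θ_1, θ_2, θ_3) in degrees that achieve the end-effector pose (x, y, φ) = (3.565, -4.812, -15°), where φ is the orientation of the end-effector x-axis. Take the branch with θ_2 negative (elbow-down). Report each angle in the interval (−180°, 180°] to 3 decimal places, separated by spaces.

-0.024 -149.982 135.006

wrist centre = target − a_3·(cos φ, sin φ) = (-3.1965, -3.0003)
cos θ_2 = (19.2191−2²−6²)/(2·2·6) = -0.8659; θ_2 = -149.9823° (elbow-down)
β = atan2(-3.0003,-3.1965) = -136.8136°; ψ = atan2(-3.0016,-3.1952) = -136.7897°
θ_1 = β − ψ = -0.0239°
θ_3 = φ − θ_1 − θ_2 = 135.0063° (wrapped to (-180°,180°])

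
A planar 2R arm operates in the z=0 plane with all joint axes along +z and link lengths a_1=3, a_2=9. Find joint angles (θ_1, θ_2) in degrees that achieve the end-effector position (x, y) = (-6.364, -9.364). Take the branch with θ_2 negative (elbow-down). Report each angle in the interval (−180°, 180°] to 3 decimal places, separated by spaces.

cos θ_2 = (128.1850−3²−9²)/(2·3·9) = 0.7071; θ_2 = -44.9982° (elbow-down)
β = atan2(-9.3640,-6.3640) = -124.2010°; ψ = atan2(-6.3638,9.3642) = -34.1995°
θ_1 = β − ψ = -90.0015°

-90.001 -44.998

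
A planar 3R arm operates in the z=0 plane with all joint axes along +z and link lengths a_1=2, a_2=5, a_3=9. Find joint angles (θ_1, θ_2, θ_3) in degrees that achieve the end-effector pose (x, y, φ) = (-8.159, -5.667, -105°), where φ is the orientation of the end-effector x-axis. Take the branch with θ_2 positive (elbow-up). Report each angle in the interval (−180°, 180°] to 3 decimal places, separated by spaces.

wrist centre = target − a_3·(cos φ, sin φ) = (-5.8296, 3.0263)
cos θ_2 = (43.1433−2²−5²)/(2·2·5) = 0.7072; θ_2 = 44.9955° (elbow-up)
β = atan2(3.0263,-5.8296) = 152.5648°; ψ = atan2(3.5353,5.5358) = 32.5629°
θ_1 = β − ψ = 120.0019°
θ_3 = φ − θ_1 − θ_2 = 90.0026° (wrapped to (-180°,180°])

120.002 44.995 90.003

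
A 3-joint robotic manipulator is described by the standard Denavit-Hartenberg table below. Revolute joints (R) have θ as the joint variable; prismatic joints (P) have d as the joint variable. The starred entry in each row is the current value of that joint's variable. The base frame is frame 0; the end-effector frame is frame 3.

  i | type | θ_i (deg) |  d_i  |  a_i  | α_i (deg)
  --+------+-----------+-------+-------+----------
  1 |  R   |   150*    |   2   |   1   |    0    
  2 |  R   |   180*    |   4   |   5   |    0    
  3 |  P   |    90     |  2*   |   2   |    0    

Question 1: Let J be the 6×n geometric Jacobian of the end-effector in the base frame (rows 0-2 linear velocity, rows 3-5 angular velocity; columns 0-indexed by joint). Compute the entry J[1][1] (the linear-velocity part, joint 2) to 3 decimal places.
axis z_1 = (0.0000,0.0000,1.0000); lever o_n−o_1 = (5.3301,-0.7679,6.0000)
cross product → J_v[:, 1] = (0.7679,5.3301,-0.0000)
J_ω[:, 1] = z_1
entry J[1][1] = 5.3301

5.330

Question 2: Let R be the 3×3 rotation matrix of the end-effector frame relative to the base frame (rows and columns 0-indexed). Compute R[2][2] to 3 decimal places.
1.000

End-effector z-axis (col 2 of R) = (0.0000,0.0000,1.0000)
R[2][2] = 1.0000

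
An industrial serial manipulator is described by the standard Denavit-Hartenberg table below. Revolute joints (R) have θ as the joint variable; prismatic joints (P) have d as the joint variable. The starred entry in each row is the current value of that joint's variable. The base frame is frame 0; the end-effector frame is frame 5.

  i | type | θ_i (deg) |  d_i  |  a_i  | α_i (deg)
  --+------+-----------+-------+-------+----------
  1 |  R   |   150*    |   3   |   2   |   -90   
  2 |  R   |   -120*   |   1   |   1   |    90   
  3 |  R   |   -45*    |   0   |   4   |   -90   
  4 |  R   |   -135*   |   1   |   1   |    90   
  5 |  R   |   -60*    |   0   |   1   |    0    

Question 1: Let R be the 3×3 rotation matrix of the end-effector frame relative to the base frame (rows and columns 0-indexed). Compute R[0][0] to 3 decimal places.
0.073

End-effector x-axis (col 0 of R) = (0.0729,0.3763,-0.9236)
R[0][0] = 0.0729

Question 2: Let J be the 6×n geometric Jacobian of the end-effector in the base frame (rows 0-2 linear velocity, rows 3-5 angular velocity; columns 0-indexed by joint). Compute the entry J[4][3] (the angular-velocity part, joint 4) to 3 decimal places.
-0.789

axis z_3 = (-0.0474,-0.7891,0.6124); lever o_n−o_3 = (0.0894,-1.0270,-1.0978)
cross product → J_v[:, 3] = (1.4953,0.0027,0.1192)
J_ω[:, 3] = z_3
entry J[4][3] = -0.7891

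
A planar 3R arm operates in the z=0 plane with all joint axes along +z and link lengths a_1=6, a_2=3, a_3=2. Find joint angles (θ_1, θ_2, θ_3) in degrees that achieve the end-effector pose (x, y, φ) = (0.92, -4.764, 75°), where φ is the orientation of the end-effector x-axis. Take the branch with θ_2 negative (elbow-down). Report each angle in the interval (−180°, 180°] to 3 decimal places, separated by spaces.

-59.995 -90.006 -134.999

wrist centre = target − a_3·(cos φ, sin φ) = (0.4024, -6.6959)
cos θ_2 = (44.9963−6²−3²)/(2·6·3) = -0.0001; θ_2 = -90.0058° (elbow-down)
β = atan2(-6.6959,0.4024) = -86.5612°; ψ = atan2(-3.0000,5.9997) = -26.5662°
θ_1 = β − ψ = -59.9949°
θ_3 = φ − θ_1 − θ_2 = -134.9992° (wrapped to (-180°,180°])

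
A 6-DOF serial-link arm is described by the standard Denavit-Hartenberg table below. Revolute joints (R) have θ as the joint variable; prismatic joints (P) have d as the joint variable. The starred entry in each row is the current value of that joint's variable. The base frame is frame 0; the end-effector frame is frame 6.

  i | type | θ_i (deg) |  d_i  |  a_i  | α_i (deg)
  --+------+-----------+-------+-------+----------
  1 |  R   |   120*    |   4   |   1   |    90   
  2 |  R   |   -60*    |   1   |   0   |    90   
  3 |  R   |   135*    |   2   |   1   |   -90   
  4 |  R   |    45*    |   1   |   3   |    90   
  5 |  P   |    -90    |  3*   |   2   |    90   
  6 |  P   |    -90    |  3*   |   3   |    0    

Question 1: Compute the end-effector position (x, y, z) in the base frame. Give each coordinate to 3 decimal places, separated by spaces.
after link 1: o_1 = (-0.5000, 0.8660, 4.0000)
after link 2: o_2 = (0.3660, 1.3660, 4.0000)
after link 3: o_3 = (2.0212, -0.0866, 3.6124)
after link 4: o_4 = (2.3411, 0.9451, 6.5844)
after link 5: o_5 = (5.8049, 0.7741, 5.5981)
after link 6: o_6 = (2.4568, 0.5731, 3.0000)

2.457 0.573 3.000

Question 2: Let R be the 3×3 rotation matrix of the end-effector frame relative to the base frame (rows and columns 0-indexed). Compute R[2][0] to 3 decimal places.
-0.079

End-effector x-axis (col 0 of R) = (-0.8642,0.4968,-0.0795)
R[2][0] = -0.0795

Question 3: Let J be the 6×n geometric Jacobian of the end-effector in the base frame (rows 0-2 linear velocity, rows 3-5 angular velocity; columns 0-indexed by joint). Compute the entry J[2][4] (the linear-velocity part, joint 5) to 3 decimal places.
0.079

prismatic axis z_4 = (0.8642,-0.4968,0.0795)
J_v[:, 4] = z_4; J_ω[:, 4] = (0,0,0)
entry J[2][4] = 0.0795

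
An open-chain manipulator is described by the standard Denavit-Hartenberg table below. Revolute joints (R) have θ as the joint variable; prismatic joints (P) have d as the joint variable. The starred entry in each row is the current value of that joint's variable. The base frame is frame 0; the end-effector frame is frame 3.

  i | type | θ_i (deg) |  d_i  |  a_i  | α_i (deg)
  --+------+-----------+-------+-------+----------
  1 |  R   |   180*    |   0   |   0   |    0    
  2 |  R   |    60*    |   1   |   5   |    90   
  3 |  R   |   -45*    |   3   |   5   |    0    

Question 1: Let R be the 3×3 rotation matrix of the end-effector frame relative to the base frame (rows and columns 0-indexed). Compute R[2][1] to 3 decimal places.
0.707

End-effector y-axis (col 1 of R) = (-0.3536,-0.6124,0.7071)
R[2][1] = 0.7071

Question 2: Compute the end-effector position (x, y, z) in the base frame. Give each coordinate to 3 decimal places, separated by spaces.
-6.866 -5.892 -2.536

after link 1: o_1 = (0.0000, 0.0000, 0.0000)
after link 2: o_2 = (-2.5000, -4.3301, 1.0000)
after link 3: o_3 = (-6.8658, -5.8920, -2.5355)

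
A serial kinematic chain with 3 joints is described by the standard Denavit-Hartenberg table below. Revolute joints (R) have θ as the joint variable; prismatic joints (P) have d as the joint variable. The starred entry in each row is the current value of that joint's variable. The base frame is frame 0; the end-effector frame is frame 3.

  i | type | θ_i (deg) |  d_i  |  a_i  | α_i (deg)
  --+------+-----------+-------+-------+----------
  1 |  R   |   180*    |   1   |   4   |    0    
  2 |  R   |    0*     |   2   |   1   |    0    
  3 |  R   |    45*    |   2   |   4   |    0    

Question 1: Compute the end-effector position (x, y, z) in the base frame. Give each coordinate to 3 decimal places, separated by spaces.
after link 1: o_1 = (-4.0000, 0.0000, 1.0000)
after link 2: o_2 = (-5.0000, 0.0000, 3.0000)
after link 3: o_3 = (-7.8284, -2.8284, 5.0000)

-7.828 -2.828 5.000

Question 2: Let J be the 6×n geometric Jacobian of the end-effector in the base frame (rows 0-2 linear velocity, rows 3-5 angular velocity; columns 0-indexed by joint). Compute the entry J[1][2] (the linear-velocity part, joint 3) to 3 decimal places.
-2.828

axis z_2 = (0.0000,0.0000,1.0000); lever o_n−o_2 = (-2.8284,-2.8284,2.0000)
cross product → J_v[:, 2] = (2.8284,-2.8284,0.0000)
J_ω[:, 2] = z_2
entry J[1][2] = -2.8284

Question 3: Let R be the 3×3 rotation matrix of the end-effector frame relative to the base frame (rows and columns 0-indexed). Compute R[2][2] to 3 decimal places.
End-effector z-axis (col 2 of R) = (0.0000,0.0000,1.0000)
R[2][2] = 1.0000

1.000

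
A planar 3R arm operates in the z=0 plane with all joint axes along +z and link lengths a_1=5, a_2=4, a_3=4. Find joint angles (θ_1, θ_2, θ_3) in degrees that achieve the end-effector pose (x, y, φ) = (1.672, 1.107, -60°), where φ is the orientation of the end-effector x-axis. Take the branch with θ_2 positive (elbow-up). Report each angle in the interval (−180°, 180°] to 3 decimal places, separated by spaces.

wrist centre = target − a_3·(cos φ, sin φ) = (-0.3280, 4.5711)
cos θ_2 = (21.0026−5²−4²)/(2·5·4) = -0.4999; θ_2 = 119.9958° (elbow-up)
β = atan2(4.5711,-0.3280) = 94.1042°; ψ = atan2(3.4642,3.0003) = 49.1054°
θ_1 = β − ψ = 44.9988°
θ_3 = φ − θ_1 − θ_2 = 135.0054° (wrapped to (-180°,180°])

44.999 119.996 135.005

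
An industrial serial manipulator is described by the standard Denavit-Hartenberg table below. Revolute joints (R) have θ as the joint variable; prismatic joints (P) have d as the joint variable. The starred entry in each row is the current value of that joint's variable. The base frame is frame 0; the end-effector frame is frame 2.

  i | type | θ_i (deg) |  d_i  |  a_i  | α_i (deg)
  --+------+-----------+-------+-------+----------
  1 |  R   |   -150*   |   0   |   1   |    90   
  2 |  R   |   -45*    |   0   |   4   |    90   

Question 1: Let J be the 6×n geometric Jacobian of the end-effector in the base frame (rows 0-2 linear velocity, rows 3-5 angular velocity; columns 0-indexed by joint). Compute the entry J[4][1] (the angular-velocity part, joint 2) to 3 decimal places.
axis z_1 = (-0.5000,0.8660,0.0000); lever o_n−o_1 = (-2.4495,-1.4142,-2.8284)
cross product → J_v[:, 1] = (-2.4495,-1.4142,2.8284)
J_ω[:, 1] = z_1
entry J[4][1] = 0.8660

0.866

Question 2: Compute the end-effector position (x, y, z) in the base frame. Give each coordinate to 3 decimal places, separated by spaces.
after link 1: o_1 = (-0.8660, -0.5000, 0.0000)
after link 2: o_2 = (-3.3155, -1.9142, -2.8284)

-3.316 -1.914 -2.828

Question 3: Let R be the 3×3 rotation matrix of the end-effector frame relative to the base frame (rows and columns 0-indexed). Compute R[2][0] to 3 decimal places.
-0.707

End-effector x-axis (col 0 of R) = (-0.6124,-0.3536,-0.7071)
R[2][0] = -0.7071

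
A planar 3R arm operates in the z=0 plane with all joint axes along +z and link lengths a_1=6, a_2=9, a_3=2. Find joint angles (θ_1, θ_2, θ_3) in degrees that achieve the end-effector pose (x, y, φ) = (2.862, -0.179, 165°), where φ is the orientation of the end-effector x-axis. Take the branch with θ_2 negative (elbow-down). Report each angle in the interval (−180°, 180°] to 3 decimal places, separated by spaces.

wrist centre = target − a_3·(cos φ, sin φ) = (4.7939, -0.6966)
cos θ_2 = (23.4663−6²−9²)/(2·6·9) = -0.8661; θ_2 = -150.0031° (elbow-down)
β = atan2(-0.6966,4.7939) = -8.2683°; ψ = atan2(-4.4996,-1.7945) = -111.7426°
θ_1 = β − ψ = 103.4743°
θ_3 = φ − θ_1 − θ_2 = -148.4712° (wrapped to (-180°,180°])

103.474 -150.003 -148.471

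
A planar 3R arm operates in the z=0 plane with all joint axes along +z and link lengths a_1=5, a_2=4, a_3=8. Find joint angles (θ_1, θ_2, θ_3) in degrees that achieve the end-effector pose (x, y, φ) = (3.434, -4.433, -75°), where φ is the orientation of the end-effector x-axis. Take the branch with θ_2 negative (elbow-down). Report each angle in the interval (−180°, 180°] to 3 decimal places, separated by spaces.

wrist centre = target − a_3·(cos φ, sin φ) = (1.3634, 3.2944)
cos θ_2 = (12.7121−5²−4²)/(2·5·4) = -0.7072; θ_2 = -135.0073° (elbow-down)
β = atan2(3.2944,1.3634) = 67.5169°; ψ = atan2(-2.8281,2.1712) = -52.4852°
θ_1 = β − ψ = 120.0021°
θ_3 = φ − θ_1 − θ_2 = -59.9948° (wrapped to (-180°,180°])

120.002 -135.007 -59.995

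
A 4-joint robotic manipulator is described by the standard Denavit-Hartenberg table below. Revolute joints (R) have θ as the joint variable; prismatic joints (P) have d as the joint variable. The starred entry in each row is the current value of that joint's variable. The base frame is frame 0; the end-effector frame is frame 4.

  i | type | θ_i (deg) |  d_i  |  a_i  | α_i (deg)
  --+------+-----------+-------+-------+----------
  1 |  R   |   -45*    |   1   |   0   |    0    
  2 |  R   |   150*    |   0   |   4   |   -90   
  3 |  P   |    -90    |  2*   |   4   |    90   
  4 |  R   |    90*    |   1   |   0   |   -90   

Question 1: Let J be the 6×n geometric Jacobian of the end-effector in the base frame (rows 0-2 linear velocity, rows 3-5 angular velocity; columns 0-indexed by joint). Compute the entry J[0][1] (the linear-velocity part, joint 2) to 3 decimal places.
-2.380

axis z_1 = (0.0000,0.0000,1.0000); lever o_n−o_1 = (-2.7083,2.3801,4.0000)
cross product → J_v[:, 1] = (-2.3801,-2.7083,0.0000)
J_ω[:, 1] = z_1
entry J[0][1] = -2.3801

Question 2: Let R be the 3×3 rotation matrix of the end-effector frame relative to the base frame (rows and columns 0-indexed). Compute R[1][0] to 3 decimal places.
End-effector x-axis (col 0 of R) = (-0.9659,-0.2588,0.0000)
R[1][0] = -0.2588

-0.259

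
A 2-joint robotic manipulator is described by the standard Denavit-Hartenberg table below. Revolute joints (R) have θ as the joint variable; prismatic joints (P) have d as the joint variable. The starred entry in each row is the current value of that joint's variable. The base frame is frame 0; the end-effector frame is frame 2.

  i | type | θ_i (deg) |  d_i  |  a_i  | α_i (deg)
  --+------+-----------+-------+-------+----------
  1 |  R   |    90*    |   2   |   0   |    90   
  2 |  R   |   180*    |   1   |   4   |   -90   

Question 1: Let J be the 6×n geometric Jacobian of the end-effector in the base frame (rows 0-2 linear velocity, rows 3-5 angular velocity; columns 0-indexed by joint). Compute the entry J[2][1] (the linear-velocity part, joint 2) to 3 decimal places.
-4.000

axis z_1 = (1.0000,-0.0000,0.0000); lever o_n−o_1 = (1.0000,-4.0000,0.0000)
cross product → J_v[:, 1] = (0.0000,-0.0000,-4.0000)
J_ω[:, 1] = z_1
entry J[2][1] = -4.0000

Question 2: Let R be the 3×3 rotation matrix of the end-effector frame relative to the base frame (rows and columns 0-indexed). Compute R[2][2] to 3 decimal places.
-1.000

End-effector z-axis (col 2 of R) = (0.0000,-0.0000,-1.0000)
R[2][2] = -1.0000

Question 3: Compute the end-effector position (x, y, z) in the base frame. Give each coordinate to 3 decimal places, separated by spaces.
after link 1: o_1 = (0.0000, 0.0000, 2.0000)
after link 2: o_2 = (1.0000, -4.0000, 2.0000)

1.000 -4.000 2.000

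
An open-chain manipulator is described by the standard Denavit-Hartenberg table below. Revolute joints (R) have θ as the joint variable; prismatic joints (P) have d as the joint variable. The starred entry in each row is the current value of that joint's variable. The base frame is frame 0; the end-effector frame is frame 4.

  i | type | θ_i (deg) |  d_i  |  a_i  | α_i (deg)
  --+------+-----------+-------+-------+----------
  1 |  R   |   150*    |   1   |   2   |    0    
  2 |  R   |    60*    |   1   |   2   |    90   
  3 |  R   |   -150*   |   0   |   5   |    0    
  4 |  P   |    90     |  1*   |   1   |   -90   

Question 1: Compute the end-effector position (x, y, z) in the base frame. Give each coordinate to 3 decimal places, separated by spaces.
-0.647 2.781 -1.366

after link 1: o_1 = (-1.7321, 1.0000, 1.0000)
after link 2: o_2 = (-3.4641, -0.0000, 2.0000)
after link 3: o_3 = (0.2859, 2.1651, -0.5000)
after link 4: o_4 = (-0.6471, 2.7811, -1.3660)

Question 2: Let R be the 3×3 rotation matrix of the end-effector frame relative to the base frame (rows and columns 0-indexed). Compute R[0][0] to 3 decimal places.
-0.433

End-effector x-axis (col 0 of R) = (-0.4330,-0.2500,-0.8660)
R[0][0] = -0.4330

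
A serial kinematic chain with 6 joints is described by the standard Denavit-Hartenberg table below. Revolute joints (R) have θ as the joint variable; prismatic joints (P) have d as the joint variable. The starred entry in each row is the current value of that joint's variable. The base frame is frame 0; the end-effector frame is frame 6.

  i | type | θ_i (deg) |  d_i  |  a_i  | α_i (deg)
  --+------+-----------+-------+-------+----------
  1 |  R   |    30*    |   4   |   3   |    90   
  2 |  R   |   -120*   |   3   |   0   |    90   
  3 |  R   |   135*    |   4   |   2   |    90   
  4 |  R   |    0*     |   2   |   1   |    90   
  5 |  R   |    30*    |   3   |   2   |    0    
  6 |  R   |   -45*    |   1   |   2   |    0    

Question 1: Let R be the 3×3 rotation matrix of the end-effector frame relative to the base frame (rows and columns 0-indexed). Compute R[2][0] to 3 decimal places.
0.750

End-effector x-axis (col 0 of R) = (0.6250,-0.2165,0.7500)
R[2][0] = 0.7500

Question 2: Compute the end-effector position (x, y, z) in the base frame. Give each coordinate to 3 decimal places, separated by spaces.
8.612 -5.960 6.561

after link 1: o_1 = (2.5981, 1.5000, 4.0000)
after link 2: o_2 = (4.0981, -1.0981, 4.0000)
after link 3: o_3 = (2.4176, -3.7013, 7.2247)
after link 4: o_4 = (3.1720, -5.7152, 6.6124)
after link 5: o_5 = (6.6121, -5.9598, 5.5607)
after link 6: o_6 = (8.6121, -5.9598, 6.5607)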